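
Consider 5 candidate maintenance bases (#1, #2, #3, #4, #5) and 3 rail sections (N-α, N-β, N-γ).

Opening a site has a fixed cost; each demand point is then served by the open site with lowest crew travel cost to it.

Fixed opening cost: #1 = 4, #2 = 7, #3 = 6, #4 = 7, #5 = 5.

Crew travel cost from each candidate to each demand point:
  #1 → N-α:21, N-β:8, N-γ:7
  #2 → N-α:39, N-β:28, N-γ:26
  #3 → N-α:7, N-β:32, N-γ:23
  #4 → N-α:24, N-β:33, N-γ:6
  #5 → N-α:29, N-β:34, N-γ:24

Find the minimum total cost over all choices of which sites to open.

32

Open {#1, #3}: assign each demand point to its cheapest open site.
  N-α→#3 7, N-β→#1 8, N-γ→#1 7
  crew travel cost 22, fixed 10 → total 32.
Compare {#1, #3, #5}: crew travel cost 22 + fixed 15 = 37.
Compare {#1, #3, #4}: crew travel cost 21 + fixed 17 = 38.
Compare {#1, #2, #3}: crew travel cost 22 + fixed 17 = 39.
All other subsets cost ≥ 37. Minimum total cost: 32.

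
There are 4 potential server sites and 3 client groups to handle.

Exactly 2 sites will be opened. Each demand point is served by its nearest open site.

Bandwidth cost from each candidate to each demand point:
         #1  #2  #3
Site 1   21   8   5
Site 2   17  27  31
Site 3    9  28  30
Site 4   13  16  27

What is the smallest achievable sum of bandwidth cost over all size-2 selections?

22

Open {Site 1, Site 3}.
  #1→Site 3 9, #2→Site 1 8, #3→Site 1 5  ⇒ total 22.
Compare {Site 1, Site 4}: total 26.
Compare {Site 1, Site 2}: total 30.
No size-2 selection does better; minimum is 22.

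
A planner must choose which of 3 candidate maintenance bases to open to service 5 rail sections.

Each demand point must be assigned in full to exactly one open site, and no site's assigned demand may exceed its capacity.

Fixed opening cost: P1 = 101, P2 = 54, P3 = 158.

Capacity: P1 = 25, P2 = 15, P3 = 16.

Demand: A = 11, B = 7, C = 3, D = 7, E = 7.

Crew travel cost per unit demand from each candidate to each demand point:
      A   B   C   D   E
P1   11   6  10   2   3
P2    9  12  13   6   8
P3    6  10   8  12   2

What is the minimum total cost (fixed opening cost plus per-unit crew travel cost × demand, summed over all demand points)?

Open {P1, P2}; cheapest assignment that respects the capacities:
  P1 (cap 25, load 24): B, C, D, E — cost 7×6 + 3×10 + 7×2 + 7×3 = 107
  P2 (cap 15, load 11): A — cost 11×9 = 99
  Shipping 206, fixed 155 → total 361.
  Any other capacity-feasible assignment to {P1, P2} ships for at least 206.
Compare {P1, P3}: its best feasible assignment gives total 426.
Compare {P1, P2, P3}: its best feasible assignment gives total 480.
Every other set of open sites that can feasibly serve all demand totals ≥ 426 even under its best assignment. Minimum: 361.

361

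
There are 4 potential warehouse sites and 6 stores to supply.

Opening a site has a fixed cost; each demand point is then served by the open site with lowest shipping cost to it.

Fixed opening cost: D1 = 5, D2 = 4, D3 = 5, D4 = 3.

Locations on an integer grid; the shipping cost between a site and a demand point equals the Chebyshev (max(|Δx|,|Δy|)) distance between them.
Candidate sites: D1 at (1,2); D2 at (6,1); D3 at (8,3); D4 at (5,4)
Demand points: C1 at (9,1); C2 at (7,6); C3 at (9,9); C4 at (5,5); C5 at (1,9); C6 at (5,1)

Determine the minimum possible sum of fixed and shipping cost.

23

Open {D4}: assign each demand point to its cheapest open site.
  C1→D4 4, C2→D4 2, C3→D4 5, C4→D4 1, C5→D4 5, C6→D4 3
  shipping cost 20, fixed 3 → total 23.
Compare {D2, D4}: shipping cost 17 + fixed 7 = 24.
Compare {D3, D4}: shipping cost 18 + fixed 8 = 26.
Compare {D1, D4}: shipping cost 20 + fixed 8 = 28.
All other subsets cost ≥ 24. Minimum total cost: 23.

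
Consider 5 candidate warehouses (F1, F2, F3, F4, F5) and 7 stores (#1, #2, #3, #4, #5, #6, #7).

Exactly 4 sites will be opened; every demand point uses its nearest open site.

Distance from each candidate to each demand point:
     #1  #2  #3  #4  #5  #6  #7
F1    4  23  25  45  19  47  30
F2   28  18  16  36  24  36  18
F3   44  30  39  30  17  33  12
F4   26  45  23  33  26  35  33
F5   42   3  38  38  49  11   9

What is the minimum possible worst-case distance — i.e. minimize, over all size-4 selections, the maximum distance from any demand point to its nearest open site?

Open {F1, F2, F3, F5}.
  Farthest demand point is #4 at distance 30 (to F3); all others are ≤ 30.
With {F1, F3, F4, F5} the worst case is 30.
With {F2, F3, F4, F5} the worst case is 30.
No size-4 selection achieves below 30.

30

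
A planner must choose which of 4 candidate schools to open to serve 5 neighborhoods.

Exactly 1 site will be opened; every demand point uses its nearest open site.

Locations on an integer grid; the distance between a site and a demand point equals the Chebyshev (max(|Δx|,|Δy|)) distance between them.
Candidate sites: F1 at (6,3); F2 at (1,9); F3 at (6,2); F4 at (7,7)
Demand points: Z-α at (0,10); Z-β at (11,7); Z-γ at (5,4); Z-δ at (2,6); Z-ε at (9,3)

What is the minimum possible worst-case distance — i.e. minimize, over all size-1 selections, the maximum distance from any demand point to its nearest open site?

7

Open {F1}.
  Farthest demand point is Z-α at distance 7 (to F1); all others are ≤ 7.
With {F4} the worst case is 7.
With {F3} the worst case is 8.
No size-1 selection achieves below 7.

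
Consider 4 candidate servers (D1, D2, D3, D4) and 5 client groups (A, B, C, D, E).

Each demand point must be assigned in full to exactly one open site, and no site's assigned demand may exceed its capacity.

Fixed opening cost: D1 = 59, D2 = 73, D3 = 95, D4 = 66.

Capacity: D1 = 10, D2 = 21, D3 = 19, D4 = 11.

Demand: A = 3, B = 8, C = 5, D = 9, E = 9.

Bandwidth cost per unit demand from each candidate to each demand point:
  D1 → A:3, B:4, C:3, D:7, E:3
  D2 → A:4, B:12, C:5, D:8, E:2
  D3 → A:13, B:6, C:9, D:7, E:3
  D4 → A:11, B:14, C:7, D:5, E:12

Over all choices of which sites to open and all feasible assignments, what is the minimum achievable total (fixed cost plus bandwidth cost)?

330

Open {D1, D2, D4}; cheapest assignment that respects the capacities:
  D1 (cap 10, load 8): B — cost 8×4 = 32
  D2 (cap 21, load 17): A, C, E — cost 3×4 + 5×5 + 9×2 = 55
  D4 (cap 11, load 9): D — cost 9×5 = 45
  Shipping 132, fixed 198 → total 330.
  Any other capacity-feasible assignment to {D1, D2, D4} ships for at least 132.
Compare {D2, D3}: its best feasible assignment gives total 334.
Compare {D1, D3, D4}: its best feasible assignment gives total 364.
Every other set of open sites that can feasibly serve all demand totals ≥ 334 even under its best assignment. Minimum: 330.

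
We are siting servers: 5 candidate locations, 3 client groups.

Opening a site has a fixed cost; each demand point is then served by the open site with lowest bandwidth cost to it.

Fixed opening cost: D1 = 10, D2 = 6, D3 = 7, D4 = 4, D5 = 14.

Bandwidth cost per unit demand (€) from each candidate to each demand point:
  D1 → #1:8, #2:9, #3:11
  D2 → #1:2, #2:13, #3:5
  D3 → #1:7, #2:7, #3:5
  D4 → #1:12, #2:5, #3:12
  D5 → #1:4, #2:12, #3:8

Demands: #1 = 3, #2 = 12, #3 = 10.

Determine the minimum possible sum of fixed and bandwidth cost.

126

Open {D2, D4}: assign each demand point to its cheapest open site.
  #1→D2 3×2=6, #2→D4 12×5=60, #3→D2 10×5=50
  bandwidth cost 116, fixed 10 → total 126.
Compare {D2, D3, D4}: bandwidth cost 116 + fixed 17 = 133.
Compare {D1, D2, D4}: bandwidth cost 116 + fixed 20 = 136.
Compare {D2, D4, D5}: bandwidth cost 116 + fixed 24 = 140.
All other subsets cost ≥ 133. Minimum total cost: 126.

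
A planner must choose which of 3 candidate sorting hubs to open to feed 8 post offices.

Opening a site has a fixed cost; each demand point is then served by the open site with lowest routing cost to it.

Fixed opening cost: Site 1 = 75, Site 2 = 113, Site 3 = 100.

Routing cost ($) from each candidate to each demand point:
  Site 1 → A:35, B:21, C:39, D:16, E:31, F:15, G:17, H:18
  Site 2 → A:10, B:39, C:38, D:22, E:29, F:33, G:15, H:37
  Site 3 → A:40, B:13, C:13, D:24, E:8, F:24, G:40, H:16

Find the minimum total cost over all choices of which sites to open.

Open {Site 1}: assign each demand point to its cheapest open site.
  A→Site 1 35, B→Site 1 21, C→Site 1 39, D→Site 1 16, E→Site 1 31, F→Site 1 15, G→Site 1 17, H→Site 1 18
  routing cost 192, fixed 75 → total 267.
Compare {Site 3}: routing cost 178 + fixed 100 = 278.
Compare {Site 1, Site 3}: routing cost 133 + fixed 175 = 308.
Compare {Site 2, Site 3}: routing cost 121 + fixed 213 = 334.
All other subsets cost ≥ 278. Minimum total cost: 267.

267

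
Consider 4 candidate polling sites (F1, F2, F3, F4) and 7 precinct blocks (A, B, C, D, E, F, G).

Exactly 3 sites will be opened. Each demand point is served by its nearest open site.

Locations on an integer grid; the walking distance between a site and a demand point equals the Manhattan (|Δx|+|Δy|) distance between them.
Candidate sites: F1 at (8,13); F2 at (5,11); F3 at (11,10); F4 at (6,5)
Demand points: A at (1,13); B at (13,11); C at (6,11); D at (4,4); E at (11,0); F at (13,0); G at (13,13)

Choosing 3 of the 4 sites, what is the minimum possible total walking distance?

Open {F2, F3, F4}.
  A→F2 6, B→F3 3, C→F2 1, D→F4 3, E→F3 10, F→F3 12, G→F3 5  ⇒ total 40.
Compare {F1, F2, F4}: total 44.
Compare {F1, F3, F4}: total 44.
No size-3 selection does better; minimum is 40.

40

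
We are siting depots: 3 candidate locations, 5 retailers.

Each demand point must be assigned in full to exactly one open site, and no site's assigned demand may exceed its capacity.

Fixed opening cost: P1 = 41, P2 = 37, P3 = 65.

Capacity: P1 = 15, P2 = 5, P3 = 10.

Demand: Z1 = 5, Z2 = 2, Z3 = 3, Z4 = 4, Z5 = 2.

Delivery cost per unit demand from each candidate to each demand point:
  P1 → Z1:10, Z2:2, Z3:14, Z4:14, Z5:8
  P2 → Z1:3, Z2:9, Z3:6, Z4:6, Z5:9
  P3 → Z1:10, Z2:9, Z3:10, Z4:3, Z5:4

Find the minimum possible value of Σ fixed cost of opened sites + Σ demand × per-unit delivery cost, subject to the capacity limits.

Open {P1, P3}; cheapest assignment that respects the capacities:
  P1 (cap 15, load 7): Z1, Z2 — cost 5×10 + 2×2 = 54
  P3 (cap 10, load 9): Z3, Z4, Z5 — cost 3×10 + 4×3 + 2×4 = 50
  Shipping 104, fixed 106 → total 210.
  Any other capacity-feasible assignment to {P1, P3} ships for at least 104.
Compare {P1, P2}: its best feasible assignment gives total 211.
Compare {P1, P2, P3}: its best feasible assignment gives total 212.
Every other set of open sites that can feasibly serve all demand totals ≥ 211 even under its best assignment. Minimum: 210.

210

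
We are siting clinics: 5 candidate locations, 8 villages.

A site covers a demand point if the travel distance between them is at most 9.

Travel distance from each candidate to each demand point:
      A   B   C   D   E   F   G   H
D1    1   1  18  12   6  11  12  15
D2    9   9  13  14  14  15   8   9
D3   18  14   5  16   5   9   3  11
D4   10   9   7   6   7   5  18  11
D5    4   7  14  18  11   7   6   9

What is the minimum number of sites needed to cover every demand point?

Coverage sets (demand points within 9 of each site):
  D1: {A, B, E}
  D2: {A, B, G, H}
  D3: {C, E, F, G}
  D4: {B, C, D, E, F}
  D5: {A, B, F, G, H}
No single site covers all 8 demand points.
But {D2, D4} covers everything, so the minimum is 2.

2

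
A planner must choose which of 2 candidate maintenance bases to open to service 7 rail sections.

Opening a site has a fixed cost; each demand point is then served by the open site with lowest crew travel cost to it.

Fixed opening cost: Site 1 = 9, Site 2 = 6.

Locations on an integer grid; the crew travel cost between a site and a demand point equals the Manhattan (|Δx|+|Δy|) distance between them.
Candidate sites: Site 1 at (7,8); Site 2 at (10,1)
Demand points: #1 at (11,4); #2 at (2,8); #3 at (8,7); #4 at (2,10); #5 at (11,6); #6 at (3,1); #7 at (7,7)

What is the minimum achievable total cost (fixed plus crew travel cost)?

47

Open {Site 1, Site 2}: assign each demand point to its cheapest open site.
  #1→Site 2 4, #2→Site 1 5, #3→Site 1 2, #4→Site 1 7, #5→Site 1 6, #6→Site 2 7, #7→Site 1 1
  crew travel cost 32, fixed 15 → total 47.
Compare {Site 1}: crew travel cost 40 + fixed 9 = 49.
Compare {Site 2}: crew travel cost 66 + fixed 6 = 72.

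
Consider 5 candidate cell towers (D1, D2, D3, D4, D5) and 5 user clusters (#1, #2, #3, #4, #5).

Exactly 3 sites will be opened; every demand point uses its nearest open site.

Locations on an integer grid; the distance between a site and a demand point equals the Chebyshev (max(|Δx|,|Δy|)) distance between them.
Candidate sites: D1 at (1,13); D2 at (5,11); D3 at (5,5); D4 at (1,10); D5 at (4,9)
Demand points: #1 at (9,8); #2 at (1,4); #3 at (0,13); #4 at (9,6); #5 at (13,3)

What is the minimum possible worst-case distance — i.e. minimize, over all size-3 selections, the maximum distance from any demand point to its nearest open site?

Open {D1, D2, D3}.
  Farthest demand point is #5 at distance 8 (to D2); all others are ≤ 8.
With {D1, D2, D4} the worst case is 8.
With {D1, D2, D5} the worst case is 8.
No size-3 selection achieves below 8.

8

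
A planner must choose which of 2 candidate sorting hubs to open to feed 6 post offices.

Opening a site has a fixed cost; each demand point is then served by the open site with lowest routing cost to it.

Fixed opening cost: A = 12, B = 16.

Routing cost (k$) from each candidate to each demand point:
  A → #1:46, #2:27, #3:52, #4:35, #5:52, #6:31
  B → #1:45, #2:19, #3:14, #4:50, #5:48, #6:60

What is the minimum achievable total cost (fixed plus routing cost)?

Open {A, B}: assign each demand point to its cheapest open site.
  #1→B 45, #2→B 19, #3→B 14, #4→A 35, #5→B 48, #6→A 31
  routing cost 192, fixed 28 → total 220.
Compare {B}: routing cost 236 + fixed 16 = 252.
Compare {A}: routing cost 243 + fixed 12 = 255.

220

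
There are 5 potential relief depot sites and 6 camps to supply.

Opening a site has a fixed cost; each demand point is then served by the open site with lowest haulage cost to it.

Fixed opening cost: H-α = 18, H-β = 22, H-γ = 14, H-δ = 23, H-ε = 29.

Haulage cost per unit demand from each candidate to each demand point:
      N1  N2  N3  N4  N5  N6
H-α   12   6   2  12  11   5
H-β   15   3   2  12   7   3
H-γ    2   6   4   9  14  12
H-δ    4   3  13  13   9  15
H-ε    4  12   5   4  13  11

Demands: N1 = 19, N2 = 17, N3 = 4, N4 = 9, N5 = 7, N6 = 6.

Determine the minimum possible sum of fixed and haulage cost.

Open {H-β, H-γ, H-ε}: assign each demand point to its cheapest open site.
  N1→H-γ 19×2=38, N2→H-β 17×3=51, N3→H-β 4×2=8, N4→H-ε 9×4=36, N5→H-β 7×7=49, N6→H-β 6×3=18
  haulage cost 200, fixed 65 → total 265.
Compare {H-β, H-γ}: haulage cost 245 + fixed 36 = 281.
Compare {H-α, H-β, H-γ, H-ε}: haulage cost 200 + fixed 83 = 283.
Compare {H-β, H-γ, H-δ, H-ε}: haulage cost 200 + fixed 88 = 288.
All other subsets cost ≥ 281. Minimum total cost: 265.

265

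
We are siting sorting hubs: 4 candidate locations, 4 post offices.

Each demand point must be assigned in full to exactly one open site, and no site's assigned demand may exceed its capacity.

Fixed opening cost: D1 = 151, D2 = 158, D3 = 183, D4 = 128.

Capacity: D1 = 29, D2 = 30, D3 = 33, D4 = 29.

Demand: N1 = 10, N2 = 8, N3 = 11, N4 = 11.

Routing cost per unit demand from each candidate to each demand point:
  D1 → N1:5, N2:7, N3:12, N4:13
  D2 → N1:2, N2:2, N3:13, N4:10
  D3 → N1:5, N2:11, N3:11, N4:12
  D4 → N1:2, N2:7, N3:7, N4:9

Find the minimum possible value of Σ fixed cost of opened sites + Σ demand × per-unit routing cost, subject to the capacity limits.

498

Open {D2, D4}; cheapest assignment that respects the capacities:
  D2 (cap 30, load 18): N1, N2 — cost 10×2 + 8×2 = 36
  D4 (cap 29, load 22): N3, N4 — cost 11×7 + 11×9 = 176
  Shipping 212, fixed 286 → total 498.
  Any other capacity-feasible assignment to {D2, D4} ships for at least 212.
Compare {D1, D4}: its best feasible assignment gives total 561.
Compare {D1, D2}: its best feasible assignment gives total 587.
Every other set of open sites that can feasibly serve all demand totals ≥ 561 even under its best assignment. Minimum: 498.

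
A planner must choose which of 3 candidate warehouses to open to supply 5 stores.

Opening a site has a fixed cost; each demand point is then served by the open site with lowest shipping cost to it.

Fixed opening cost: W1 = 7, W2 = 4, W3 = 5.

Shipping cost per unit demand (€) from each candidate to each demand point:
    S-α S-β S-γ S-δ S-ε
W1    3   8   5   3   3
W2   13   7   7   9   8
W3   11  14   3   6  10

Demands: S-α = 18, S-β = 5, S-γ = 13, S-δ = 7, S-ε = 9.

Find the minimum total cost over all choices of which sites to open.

192

Open {W1, W2, W3}: assign each demand point to its cheapest open site.
  S-α→W1 18×3=54, S-β→W2 5×7=35, S-γ→W3 13×3=39, S-δ→W1 7×3=21, S-ε→W1 9×3=27
  shipping cost 176, fixed 16 → total 192.
Compare {W1, W3}: shipping cost 181 + fixed 12 = 193.
Compare {W1, W2}: shipping cost 202 + fixed 11 = 213.
Compare {W1}: shipping cost 207 + fixed 7 = 214.
All other subsets cost ≥ 193. Minimum total cost: 192.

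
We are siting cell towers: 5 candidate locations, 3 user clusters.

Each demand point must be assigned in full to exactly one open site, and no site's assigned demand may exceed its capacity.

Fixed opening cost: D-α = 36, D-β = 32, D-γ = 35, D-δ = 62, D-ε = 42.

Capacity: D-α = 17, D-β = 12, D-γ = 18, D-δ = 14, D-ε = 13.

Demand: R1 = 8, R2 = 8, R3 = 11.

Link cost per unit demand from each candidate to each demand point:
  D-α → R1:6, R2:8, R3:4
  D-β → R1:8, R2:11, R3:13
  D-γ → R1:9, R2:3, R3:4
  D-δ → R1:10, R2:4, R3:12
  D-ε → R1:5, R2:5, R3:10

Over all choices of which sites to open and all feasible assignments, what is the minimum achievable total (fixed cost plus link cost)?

Open {D-α, D-γ}; cheapest assignment that respects the capacities:
  D-α (cap 17, load 11): R3 — cost 11×4 = 44
  D-γ (cap 18, load 16): R1, R2 — cost 8×9 + 8×3 = 96
  Shipping 140, fixed 71 → total 211.
  Any other capacity-feasible assignment to {D-α, D-γ} ships for at least 140.
Compare {D-α, D-γ, D-ε}: its best feasible assignment gives total 221.
Compare {D-α, D-β, D-γ}: its best feasible assignment gives total 235.
Every other set of open sites that can feasibly serve all demand totals ≥ 221 even under its best assignment. Minimum: 211.

211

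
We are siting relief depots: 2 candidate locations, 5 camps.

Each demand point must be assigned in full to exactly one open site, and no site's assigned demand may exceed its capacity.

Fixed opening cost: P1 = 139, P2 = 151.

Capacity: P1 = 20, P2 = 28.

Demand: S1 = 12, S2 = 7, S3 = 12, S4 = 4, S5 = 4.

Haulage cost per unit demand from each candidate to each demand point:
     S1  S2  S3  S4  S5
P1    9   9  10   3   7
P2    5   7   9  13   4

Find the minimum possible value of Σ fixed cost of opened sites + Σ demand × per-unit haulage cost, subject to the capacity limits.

547

Open {P1, P2}; cheapest assignment that respects the capacities:
  P1 (cap 20, load 16): S3, S4 — cost 12×10 + 4×3 = 132
  P2 (cap 28, load 23): S1, S2, S5 — cost 12×5 + 7×7 + 4×4 = 125
  Shipping 257, fixed 290 → total 547.
  Any other capacity-feasible assignment to {P1, P2} ships for at least 257.
Total demand is 39 and no other set of sites has combined capacity ≥ 39, so {P1, P2} is the only feasible choice of open sites. Minimum: 547.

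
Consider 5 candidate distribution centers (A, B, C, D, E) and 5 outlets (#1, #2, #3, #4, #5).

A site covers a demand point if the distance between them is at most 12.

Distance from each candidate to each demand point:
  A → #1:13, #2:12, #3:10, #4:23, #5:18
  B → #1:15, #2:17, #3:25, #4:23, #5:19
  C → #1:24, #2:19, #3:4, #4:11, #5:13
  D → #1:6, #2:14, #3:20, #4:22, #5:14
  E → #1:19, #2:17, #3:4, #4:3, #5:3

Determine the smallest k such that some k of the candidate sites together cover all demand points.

3

Coverage sets (demand points within 12 of each site):
  A: {#2, #3}
  B: {}
  C: {#3, #4}
  D: {#1}
  E: {#3, #4, #5}
No 2 sites suffice: every size-2 union leaves at least one demand point uncovered.
But {A, D, E} covers everything, so the minimum is 3.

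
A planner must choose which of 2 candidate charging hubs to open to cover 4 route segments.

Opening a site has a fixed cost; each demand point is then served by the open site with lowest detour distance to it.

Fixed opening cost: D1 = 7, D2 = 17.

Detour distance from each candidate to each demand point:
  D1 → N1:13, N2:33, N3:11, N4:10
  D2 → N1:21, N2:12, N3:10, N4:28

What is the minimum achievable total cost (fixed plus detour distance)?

69

Open {D1, D2}: assign each demand point to its cheapest open site.
  N1→D1 13, N2→D2 12, N3→D2 10, N4→D1 10
  detour distance 45, fixed 24 → total 69.
Compare {D1}: detour distance 67 + fixed 7 = 74.
Compare {D2}: detour distance 71 + fixed 17 = 88.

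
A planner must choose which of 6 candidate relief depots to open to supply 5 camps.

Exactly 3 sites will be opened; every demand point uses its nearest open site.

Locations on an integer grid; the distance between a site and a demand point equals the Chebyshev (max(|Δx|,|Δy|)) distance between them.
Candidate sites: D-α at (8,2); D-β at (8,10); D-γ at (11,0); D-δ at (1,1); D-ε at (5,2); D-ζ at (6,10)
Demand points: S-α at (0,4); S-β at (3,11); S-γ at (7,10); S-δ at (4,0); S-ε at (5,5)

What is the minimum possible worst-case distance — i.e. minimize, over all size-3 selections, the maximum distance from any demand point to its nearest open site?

Open {D-α, D-δ, D-ζ}.
  Farthest demand point is S-α at distance 3 (to D-δ); all others are ≤ 3.
With {D-δ, D-ε, D-ζ} the worst case is 3.
With {D-β, D-δ, D-ζ} the worst case is 4.
No size-3 selection achieves below 3.

3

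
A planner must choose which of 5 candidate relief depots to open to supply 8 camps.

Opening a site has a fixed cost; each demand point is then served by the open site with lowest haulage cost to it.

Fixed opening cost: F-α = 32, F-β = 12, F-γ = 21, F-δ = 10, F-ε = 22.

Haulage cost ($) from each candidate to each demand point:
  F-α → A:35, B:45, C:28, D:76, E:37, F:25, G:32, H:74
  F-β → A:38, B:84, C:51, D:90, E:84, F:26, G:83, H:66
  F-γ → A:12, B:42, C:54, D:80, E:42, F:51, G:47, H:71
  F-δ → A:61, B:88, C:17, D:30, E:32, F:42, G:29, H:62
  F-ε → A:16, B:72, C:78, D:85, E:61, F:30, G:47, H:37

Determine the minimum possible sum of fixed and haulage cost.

Open {F-γ, F-δ, F-ε}: assign each demand point to its cheapest open site.
  A→F-γ 12, B→F-γ 42, C→F-δ 17, D→F-δ 30, E→F-δ 32, F→F-ε 30, G→F-δ 29, H→F-ε 37
  haulage cost 229, fixed 53 → total 282.
Compare {F-β, F-γ, F-δ, F-ε}: haulage cost 225 + fixed 65 = 290.
Compare {F-β, F-γ, F-δ}: haulage cost 250 + fixed 43 = 293.
Compare {F-δ, F-ε}: haulage cost 263 + fixed 32 = 295.
All other subsets cost ≥ 290. Minimum total cost: 282.

282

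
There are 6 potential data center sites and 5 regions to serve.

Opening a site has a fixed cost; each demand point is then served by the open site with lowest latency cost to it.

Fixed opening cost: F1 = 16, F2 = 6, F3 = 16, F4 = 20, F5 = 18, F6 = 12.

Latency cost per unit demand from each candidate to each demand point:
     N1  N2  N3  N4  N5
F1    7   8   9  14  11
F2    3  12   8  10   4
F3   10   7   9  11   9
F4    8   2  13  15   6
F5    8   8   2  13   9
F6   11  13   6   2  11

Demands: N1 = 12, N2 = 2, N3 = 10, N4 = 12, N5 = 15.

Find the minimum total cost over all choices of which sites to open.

192

Open {F2, F5, F6}: assign each demand point to its cheapest open site.
  N1→F2 12×3=36, N2→F5 2×8=16, N3→F5 10×2=20, N4→F6 12×2=24, N5→F2 15×4=60
  latency cost 156, fixed 36 → total 192.
Compare {F2, F4, F5, F6}: latency cost 144 + fixed 56 = 200.
Compare {F2, F3, F5, F6}: latency cost 154 + fixed 52 = 206.
Compare {F1, F2, F5, F6}: latency cost 156 + fixed 52 = 208.
All other subsets cost ≥ 200. Minimum total cost: 192.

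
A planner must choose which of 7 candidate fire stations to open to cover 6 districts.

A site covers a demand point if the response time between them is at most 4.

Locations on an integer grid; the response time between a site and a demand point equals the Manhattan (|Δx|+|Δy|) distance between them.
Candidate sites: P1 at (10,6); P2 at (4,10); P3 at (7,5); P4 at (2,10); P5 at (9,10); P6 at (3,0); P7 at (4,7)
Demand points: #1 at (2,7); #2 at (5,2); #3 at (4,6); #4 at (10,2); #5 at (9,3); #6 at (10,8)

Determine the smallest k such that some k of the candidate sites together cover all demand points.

Coverage sets (demand points within 4 of each site):
  P1: {#4, #5, #6}
  P2: {#3}
  P3: {#3, #5}
  P4: {#1}
  P5: {#6}
  P6: {#2}
  P7: {#1, #3}
No 2 sites suffice: every size-2 union leaves at least one demand point uncovered.
But {P1, P6, P7} covers everything, so the minimum is 3.

3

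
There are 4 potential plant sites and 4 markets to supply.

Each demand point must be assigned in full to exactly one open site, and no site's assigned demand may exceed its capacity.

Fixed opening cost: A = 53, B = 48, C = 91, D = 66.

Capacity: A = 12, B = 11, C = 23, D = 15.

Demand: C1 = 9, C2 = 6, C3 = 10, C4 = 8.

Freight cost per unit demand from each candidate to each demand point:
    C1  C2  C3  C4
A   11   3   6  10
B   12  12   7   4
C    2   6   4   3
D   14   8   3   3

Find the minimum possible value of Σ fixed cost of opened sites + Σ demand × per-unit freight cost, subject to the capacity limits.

265

Open {C, D}; cheapest assignment that respects the capacities:
  C (cap 23, load 23): C1, C2, C4 — cost 9×2 + 6×6 + 8×3 = 78
  D (cap 15, load 10): C3 — cost 10×3 = 30
  Shipping 108, fixed 157 → total 265.
  Any other capacity-feasible assignment to {C, D} ships for at least 108.
Compare {A, C}: its best feasible assignment gives total 282.
Compare {B, C}: its best feasible assignment gives total 287.
Every other set of open sites that can feasibly serve all demand totals ≥ 282 even under its best assignment. Minimum: 265.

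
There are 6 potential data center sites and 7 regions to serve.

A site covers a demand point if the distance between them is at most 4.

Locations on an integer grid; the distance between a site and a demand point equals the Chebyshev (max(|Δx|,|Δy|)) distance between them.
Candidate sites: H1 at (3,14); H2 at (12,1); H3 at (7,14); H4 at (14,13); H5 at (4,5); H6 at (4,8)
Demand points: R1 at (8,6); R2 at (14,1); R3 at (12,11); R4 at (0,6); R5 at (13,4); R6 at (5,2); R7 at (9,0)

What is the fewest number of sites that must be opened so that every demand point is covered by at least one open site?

Coverage sets (demand points within 4 of each site):
  H1: {}
  H2: {R2, R5, R7}
  H3: {}
  H4: {R3}
  H5: {R1, R4, R6}
  H6: {R1, R4}
No 2 sites suffice: every size-2 union leaves at least one demand point uncovered.
But {H2, H4, H5} covers everything, so the minimum is 3.

3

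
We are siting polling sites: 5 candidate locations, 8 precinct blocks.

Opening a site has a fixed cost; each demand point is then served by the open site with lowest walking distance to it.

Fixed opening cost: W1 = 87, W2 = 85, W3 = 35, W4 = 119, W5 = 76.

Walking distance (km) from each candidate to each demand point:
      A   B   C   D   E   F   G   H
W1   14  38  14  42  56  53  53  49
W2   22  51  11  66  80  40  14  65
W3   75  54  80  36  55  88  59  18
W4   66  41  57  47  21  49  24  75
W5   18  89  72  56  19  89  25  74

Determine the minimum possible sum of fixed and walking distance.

367

Open {W2, W3}: assign each demand point to its cheapest open site.
  A→W2 22, B→W2 51, C→W2 11, D→W3 36, E→W3 55, F→W2 40, G→W2 14, H→W3 18
  walking distance 247, fixed 120 → total 367.
Compare {W1, W3}: walking distance 281 + fixed 122 = 403.
Compare {W2, W3, W5}: walking distance 207 + fixed 196 = 403.
Compare {W1}: walking distance 319 + fixed 87 = 406.
All other subsets cost ≥ 403. Minimum total cost: 367.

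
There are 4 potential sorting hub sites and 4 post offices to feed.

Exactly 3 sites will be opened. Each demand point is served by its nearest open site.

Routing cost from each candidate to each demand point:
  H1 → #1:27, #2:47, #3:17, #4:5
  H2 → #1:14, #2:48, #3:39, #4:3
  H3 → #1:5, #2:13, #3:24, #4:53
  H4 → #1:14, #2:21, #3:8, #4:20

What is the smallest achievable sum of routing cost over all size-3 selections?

29

Open {H2, H3, H4}.
  #1→H3 5, #2→H3 13, #3→H4 8, #4→H2 3  ⇒ total 29.
Compare {H1, H3, H4}: total 31.
Compare {H1, H2, H3}: total 38.
No size-3 selection does better; minimum is 29.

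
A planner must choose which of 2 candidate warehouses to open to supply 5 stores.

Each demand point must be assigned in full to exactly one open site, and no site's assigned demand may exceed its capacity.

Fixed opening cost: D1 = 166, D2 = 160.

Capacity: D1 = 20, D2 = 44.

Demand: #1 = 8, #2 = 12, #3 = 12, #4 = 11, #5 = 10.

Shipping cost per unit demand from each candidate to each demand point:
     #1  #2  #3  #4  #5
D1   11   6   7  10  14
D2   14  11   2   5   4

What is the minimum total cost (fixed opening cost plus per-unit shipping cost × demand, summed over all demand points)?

605

Open {D1, D2}; cheapest assignment that respects the capacities:
  D1 (cap 20, load 20): #1, #2 — cost 8×11 + 12×6 = 160
  D2 (cap 44, load 33): #3, #4, #5 — cost 12×2 + 11×5 + 10×4 = 119
  Shipping 279, fixed 326 → total 605.
  Any other capacity-feasible assignment to {D1, D2} ships for at least 279.
Total demand is 53 and no other set of sites has combined capacity ≥ 53, so {D1, D2} is the only feasible choice of open sites. Minimum: 605.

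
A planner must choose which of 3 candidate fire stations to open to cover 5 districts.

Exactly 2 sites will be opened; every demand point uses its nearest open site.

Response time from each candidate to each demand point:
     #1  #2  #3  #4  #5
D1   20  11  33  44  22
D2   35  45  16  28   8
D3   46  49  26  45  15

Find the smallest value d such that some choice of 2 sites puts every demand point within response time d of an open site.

Open {D1, D2}.
  Farthest demand point is #4 at response time 28 (to D2); all others are ≤ 28.
With {D1, D3} the worst case is 44.
With {D2, D3} the worst case is 45.
No size-2 selection achieves below 28.

28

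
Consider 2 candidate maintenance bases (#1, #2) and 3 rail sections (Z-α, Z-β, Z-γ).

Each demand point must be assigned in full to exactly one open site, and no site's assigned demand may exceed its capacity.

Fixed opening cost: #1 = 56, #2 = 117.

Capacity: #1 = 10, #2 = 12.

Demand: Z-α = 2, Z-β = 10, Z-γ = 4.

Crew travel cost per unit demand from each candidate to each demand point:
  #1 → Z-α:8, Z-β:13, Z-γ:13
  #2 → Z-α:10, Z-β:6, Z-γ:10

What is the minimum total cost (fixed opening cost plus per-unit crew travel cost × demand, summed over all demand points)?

Open {#1, #2}; cheapest assignment that respects the capacities:
  #1 (cap 10, load 6): Z-α, Z-γ — cost 2×8 + 4×13 = 68
  #2 (cap 12, load 10): Z-β — cost 10×6 = 60
  Shipping 128, fixed 173 → total 301.
  Any other capacity-feasible assignment to {#1, #2} ships for at least 128.
Total demand is 16 and no other set of sites has combined capacity ≥ 16, so {#1, #2} is the only feasible choice of open sites. Minimum: 301.

301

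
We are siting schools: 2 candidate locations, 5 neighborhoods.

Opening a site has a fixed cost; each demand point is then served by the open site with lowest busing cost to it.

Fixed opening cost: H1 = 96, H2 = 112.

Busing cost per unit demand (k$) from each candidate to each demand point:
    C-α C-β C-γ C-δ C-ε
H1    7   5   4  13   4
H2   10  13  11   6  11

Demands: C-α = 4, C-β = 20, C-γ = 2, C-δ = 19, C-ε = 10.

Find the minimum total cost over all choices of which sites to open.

498

Open {H1, H2}: assign each demand point to its cheapest open site.
  C-α→H1 4×7=28, C-β→H1 20×5=100, C-γ→H1 2×4=8, C-δ→H2 19×6=114, C-ε→H1 10×4=40
  busing cost 290, fixed 208 → total 498.
Compare {H1}: busing cost 423 + fixed 96 = 519.
Compare {H2}: busing cost 546 + fixed 112 = 658.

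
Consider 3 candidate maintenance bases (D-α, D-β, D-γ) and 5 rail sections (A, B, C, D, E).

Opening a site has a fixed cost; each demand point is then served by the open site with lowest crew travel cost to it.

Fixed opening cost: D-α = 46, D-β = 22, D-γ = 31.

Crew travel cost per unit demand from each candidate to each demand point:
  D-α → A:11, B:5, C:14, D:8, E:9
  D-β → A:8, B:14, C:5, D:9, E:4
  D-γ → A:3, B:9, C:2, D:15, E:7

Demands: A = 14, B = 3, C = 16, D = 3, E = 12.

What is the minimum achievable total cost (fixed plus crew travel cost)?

Open {D-β, D-γ}: assign each demand point to its cheapest open site.
  A→D-γ 14×3=42, B→D-γ 3×9=27, C→D-γ 16×2=32, D→D-β 3×9=27, E→D-β 12×4=48
  crew travel cost 176, fixed 53 → total 229.
Compare {D-α, D-β, D-γ}: crew travel cost 161 + fixed 99 = 260.
Compare {D-γ}: crew travel cost 230 + fixed 31 = 261.
Compare {D-α, D-γ}: crew travel cost 197 + fixed 77 = 274.
All other subsets cost ≥ 260. Minimum total cost: 229.

229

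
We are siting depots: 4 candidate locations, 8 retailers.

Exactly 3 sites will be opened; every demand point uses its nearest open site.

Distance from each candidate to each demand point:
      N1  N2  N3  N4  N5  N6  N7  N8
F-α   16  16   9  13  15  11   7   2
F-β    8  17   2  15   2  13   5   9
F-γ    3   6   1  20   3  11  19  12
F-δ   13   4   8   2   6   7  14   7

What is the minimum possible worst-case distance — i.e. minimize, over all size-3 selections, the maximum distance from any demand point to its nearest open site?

7

Open {F-α, F-γ, F-δ}.
  Farthest demand point is N6 at distance 7 (to F-δ); all others are ≤ 7.
With {F-β, F-γ, F-δ} the worst case is 7.
With {F-α, F-β, F-δ} the worst case is 8.
No size-3 selection achieves below 7.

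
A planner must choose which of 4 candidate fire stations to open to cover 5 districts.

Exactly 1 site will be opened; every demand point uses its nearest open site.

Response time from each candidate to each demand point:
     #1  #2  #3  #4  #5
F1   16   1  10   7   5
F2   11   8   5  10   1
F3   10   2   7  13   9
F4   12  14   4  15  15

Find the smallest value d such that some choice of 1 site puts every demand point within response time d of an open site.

Open {F2}.
  Farthest demand point is #1 at response time 11 (to F2); all others are ≤ 11.
With {F3} the worst case is 13.
With {F4} the worst case is 15.
No size-1 selection achieves below 11.

11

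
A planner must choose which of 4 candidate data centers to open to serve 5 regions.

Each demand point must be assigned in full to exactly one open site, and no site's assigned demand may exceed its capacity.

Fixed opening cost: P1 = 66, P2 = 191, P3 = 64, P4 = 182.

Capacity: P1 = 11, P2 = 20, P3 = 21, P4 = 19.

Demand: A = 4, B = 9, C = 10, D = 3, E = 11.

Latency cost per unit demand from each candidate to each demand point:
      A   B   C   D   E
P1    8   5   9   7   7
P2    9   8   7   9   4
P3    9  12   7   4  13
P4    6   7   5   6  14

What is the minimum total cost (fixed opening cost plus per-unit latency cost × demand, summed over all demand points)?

489

Open {P2, P3}; cheapest assignment that respects the capacities:
  P2 (cap 20, load 20): B, E — cost 9×8 + 11×4 = 116
  P3 (cap 21, load 17): A, C, D — cost 4×9 + 10×7 + 3×4 = 118
  Shipping 234, fixed 255 → total 489.
  Any other capacity-feasible assignment to {P2, P3} ships for at least 234.
Compare {P1, P2, P3}: its best feasible assignment gives total 528.
Compare {P3, P4}: its best feasible assignment gives total 550.
Every other set of open sites that can feasibly serve all demand totals ≥ 528 even under its best assignment. Minimum: 489.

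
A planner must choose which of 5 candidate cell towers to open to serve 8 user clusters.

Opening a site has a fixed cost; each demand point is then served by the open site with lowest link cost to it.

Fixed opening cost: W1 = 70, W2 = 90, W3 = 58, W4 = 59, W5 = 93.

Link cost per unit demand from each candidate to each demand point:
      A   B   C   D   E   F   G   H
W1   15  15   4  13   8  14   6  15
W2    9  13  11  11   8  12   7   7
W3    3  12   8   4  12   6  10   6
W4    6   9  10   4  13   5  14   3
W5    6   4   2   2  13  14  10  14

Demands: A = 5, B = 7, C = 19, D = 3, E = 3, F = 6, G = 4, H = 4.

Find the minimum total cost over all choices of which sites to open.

374

Open {W3, W5}: assign each demand point to its cheapest open site.
  A→W3 5×3=15, B→W5 7×4=28, C→W5 19×2=38, D→W5 3×2=6, E→W3 3×12=36, F→W3 6×6=36, G→W3 4×10=40, H→W3 4×6=24
  link cost 223, fixed 151 → total 374.
Compare {W4, W5}: link cost 223 + fixed 152 = 375.
Compare {W1, W4}: link cost 271 + fixed 129 = 400.
Compare {W5}: link cost 321 + fixed 93 = 414.
All other subsets cost ≥ 375. Minimum total cost: 374.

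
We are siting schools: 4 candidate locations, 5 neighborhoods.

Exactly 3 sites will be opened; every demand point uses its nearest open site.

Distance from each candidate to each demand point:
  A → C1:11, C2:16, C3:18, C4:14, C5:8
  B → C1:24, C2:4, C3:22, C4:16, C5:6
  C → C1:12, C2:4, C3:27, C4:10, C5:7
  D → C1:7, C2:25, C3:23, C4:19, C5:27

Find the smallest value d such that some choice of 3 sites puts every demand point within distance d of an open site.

18

Open {A, B, C}.
  Farthest demand point is C3 at distance 18 (to A); all others are ≤ 18.
With {A, B, D} the worst case is 18.
With {A, C, D} the worst case is 18.
No size-3 selection achieves below 18.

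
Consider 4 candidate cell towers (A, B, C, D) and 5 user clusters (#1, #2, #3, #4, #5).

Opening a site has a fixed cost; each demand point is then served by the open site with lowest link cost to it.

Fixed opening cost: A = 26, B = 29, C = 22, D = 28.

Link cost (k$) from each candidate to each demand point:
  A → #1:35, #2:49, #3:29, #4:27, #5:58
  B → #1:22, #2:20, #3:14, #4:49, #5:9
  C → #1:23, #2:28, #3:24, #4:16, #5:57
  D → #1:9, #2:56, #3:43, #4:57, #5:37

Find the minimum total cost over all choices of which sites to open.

Open {B, C}: assign each demand point to its cheapest open site.
  #1→B 22, #2→B 20, #3→B 14, #4→C 16, #5→B 9
  link cost 81, fixed 51 → total 132.
Compare {B}: link cost 114 + fixed 29 = 143.
Compare {A, B}: link cost 92 + fixed 55 = 147.
Compare {B, C, D}: link cost 68 + fixed 79 = 147.
All other subsets cost ≥ 143. Minimum total cost: 132.

132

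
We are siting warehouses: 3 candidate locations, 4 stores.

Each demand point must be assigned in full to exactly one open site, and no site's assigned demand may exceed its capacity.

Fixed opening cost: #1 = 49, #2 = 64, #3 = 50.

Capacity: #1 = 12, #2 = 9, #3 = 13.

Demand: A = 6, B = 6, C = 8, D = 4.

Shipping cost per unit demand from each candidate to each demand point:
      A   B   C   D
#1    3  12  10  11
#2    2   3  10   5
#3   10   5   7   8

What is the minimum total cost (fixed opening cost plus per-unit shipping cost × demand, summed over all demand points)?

Open {#1, #3}; cheapest assignment that respects the capacities:
  #1 (cap 12, load 12): A, B — cost 6×3 + 6×12 = 90
  #3 (cap 13, load 12): C, D — cost 8×7 + 4×8 = 88
  Shipping 178, fixed 99 → total 277.
  Any other capacity-feasible assignment to {#1, #3} ships for at least 178.
Compare {#1, #2, #3}: its best feasible assignment gives total 287.
Every other set of open sites that can feasibly serve all demand totals ≥ 287 even under its best assignment. Minimum: 277.

277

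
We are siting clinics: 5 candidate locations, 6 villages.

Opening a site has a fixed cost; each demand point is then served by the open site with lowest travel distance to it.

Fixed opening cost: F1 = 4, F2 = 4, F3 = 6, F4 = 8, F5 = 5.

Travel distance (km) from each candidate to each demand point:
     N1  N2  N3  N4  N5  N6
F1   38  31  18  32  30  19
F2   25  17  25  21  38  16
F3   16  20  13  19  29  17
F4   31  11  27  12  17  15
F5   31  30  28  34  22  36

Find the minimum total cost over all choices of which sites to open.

98

Open {F3, F4}: assign each demand point to its cheapest open site.
  N1→F3 16, N2→F4 11, N3→F3 13, N4→F4 12, N5→F4 17, N6→F4 15
  travel distance 84, fixed 14 → total 98.
Compare {F1, F3, F4}: travel distance 84 + fixed 18 = 102.
Compare {F2, F3, F4}: travel distance 84 + fixed 18 = 102.
Compare {F3, F4, F5}: travel distance 84 + fixed 19 = 103.
All other subsets cost ≥ 102. Minimum total cost: 98.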